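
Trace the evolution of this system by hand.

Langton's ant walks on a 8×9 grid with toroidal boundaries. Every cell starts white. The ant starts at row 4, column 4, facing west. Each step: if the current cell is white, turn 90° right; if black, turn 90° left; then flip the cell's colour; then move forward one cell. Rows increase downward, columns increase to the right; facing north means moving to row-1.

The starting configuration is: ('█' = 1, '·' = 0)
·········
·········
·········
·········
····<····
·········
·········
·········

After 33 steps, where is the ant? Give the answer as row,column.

0) ·········
·········
·········
·········
····<····
·········
·········
·········
1) ·········
·········
·········
····^····
····█····
·········
·········
·········
2) ·········
·········
·········
····█>···
····█····
·········
·········
·········
3) ·········
·········
·········
····██···
····█v···
·········
·········
·········
4) ·········
·········
·········
····██···
····<█···
·········
·········
·········
5) ·········
·········
·········
····██···
·····█···
····v····
·········
·········
6) ·········
·········
·········
····██···
·····█···
···<█····
·········
·········
7) ·········
·········
·········
····██···
···^·█···
···██····
·········
·········
8) ·········
·········
·········
····██···
···█>█···
···██····
·········
·········
9) ·········
·········
·········
····██···
···███···
···█v····
·········
·········
10) ·········
·········
·········
····██···
···███···
···█·>···
·········
·········
11) ·········
·········
·········
····██···
···███···
···█·█···
·····v···
·········
12) ·········
·········
·········
····██···
···███···
···█·█···
····<█···
·········
13) ·········
·········
·········
····██···
···███···
···█^█···
····██···
·········
14) ·········
·········
·········
····██···
···███···
···██>···
····██···
·········
15) ·········
·········
·········
····██···
···██^···
···██····
····██···
·········
16) ·········
·········
·········
····██···
···█<····
···██····
····██···
·········
17) ·········
·········
·········
····██···
···█·····
···█v····
····██···
·········
18) ·········
·········
·········
····██···
···█·····
···█·>···
····██···
·········
19) ·········
·········
·········
····██···
···█·····
···█·█···
····█v···
·········
20) ·········
·········
·········
····██···
···█·····
···█·█···
····█·>··
·········
21) ·········
·········
·········
····██···
···█·····
···█·█···
····█·█··
······v··
22) ·········
·········
·········
····██···
···█·····
···█·█···
····█·█··
·····<█··
23) ·········
·········
·········
····██···
···█·····
···█·█···
····█^█··
·····██··
24) ·········
·········
·········
····██···
···█·····
···█·█···
····██>··
·····██··
25) ·········
·········
·········
····██···
···█·····
···█·█^··
····██···
·····██··
26) ·········
·········
·········
····██···
···█·····
···█·██>·
····██···
·····██··
27) ·········
·········
·········
····██···
···█·····
···█·███·
····██·v·
·····██··
28) ·········
·········
·········
····██···
···█·····
···█·███·
····██<█·
·····██··
29) ·········
·········
·········
····██···
···█·····
···█·█^█·
····████·
·····██··
30) ·········
·········
·········
····██···
···█·····
···█·<·█·
····████·
·····██··
31) ·········
·········
·········
····██···
···█·····
···█···█·
····█v██·
·····██··
32) ·········
·········
·········
····██···
···█·····
···█···█·
····█·>█·
·····██··
33) ·········
·········
·········
····██···
···█·····
···█··^█·
····█··█·
·····██··

5,6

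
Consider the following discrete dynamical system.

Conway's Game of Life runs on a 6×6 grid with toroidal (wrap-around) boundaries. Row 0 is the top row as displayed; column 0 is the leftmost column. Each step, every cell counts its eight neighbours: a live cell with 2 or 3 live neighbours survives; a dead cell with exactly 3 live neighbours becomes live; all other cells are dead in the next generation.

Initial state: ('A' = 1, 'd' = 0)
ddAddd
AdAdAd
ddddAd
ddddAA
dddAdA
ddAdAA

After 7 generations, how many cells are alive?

4

t=0: ddAddd
AdAdAd
ddddAd
ddddAA
dddAdA
ddAdAA
t=1: ddAdAd
dAdddA
ddddAd
dddAdA
AddAdd
ddAdAA
t=2: AAAdAd
dddAAA
AdddAA
dddAdA
AdAAdd
dAAdAA
t=3: dddddd
ddAddd
Addddd
dAAAdd
Addddd
ddddAd
t=4: dddddd
dddddd
dddAdd
AAAddd
dAAAdd
dddddd
t=5: dddddd
dddddd
dAAddd
Addddd
AddAdd
ddAddd
t=6: dddddd
dddddd
dAdddd
AdAddd
dAdddd
dddddd
t=7: dddddd
dddddd
dAdddd
AdAddd
dAdddd
dddddd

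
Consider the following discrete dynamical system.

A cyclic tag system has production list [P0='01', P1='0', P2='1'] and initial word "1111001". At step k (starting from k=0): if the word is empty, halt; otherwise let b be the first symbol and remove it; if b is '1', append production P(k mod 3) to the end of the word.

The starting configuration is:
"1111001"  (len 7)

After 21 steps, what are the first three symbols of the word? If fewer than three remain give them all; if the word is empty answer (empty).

101

gen 0: "1111001"  (len 7)
gen 1: "11100101"  (len 8)
gen 2: "11001010"  (len 8)
gen 3: "10010101"  (len 8)
gen 4: "001010101"  (len 9)
gen 5: "01010101"  (len 8)
gen 6: "1010101"  (len 7)
gen 7: "01010101"  (len 8)
gen 8: "1010101"  (len 7)
gen 9: "0101011"  (len 7)
gen 10: "101011"  (len 6)
gen 11: "010110"  (len 6)
gen 12: "10110"  (len 5)
gen 13: "011001"  (len 6)
gen 14: "11001"  (len 5)
gen 15: "10011"  (len 5)
gen 16: "001101"  (len 6)
gen 17: "01101"  (len 5)
gen 18: "1101"  (len 4)
gen 19: "10101"  (len 5)
gen 20: "01010"  (len 5)
gen 21: "1010"  (len 4)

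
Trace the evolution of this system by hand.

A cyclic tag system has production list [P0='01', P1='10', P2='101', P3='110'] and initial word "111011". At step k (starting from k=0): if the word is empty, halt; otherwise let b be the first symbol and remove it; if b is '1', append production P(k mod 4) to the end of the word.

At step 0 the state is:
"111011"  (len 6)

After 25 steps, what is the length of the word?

20

t=0: "111011"  (len 6)
t=1: "1101101"  (len 7)
t=2: "10110110"  (len 8)
t=3: "0110110101"  (len 10)
t=4: "110110101"  (len 9)
t=5: "1011010101"  (len 10)
t=6: "01101010110"  (len 11)
t=7: "1101010110"  (len 10)
t=8: "101010110110"  (len 12)
t=9: "0101011011001"  (len 13)
t=10: "101011011001"  (len 12)
t=11: "01011011001101"  (len 14)
t=12: "1011011001101"  (len 13)
t=13: "01101100110101"  (len 14)
t=14: "1101100110101"  (len 13)
t=15: "101100110101101"  (len 15)
t=16: "01100110101101110"  (len 17)
t=17: "1100110101101110"  (len 16)
t=18: "10011010110111010"  (len 17)
t=19: "0011010110111010101"  (len 19)
t=20: "011010110111010101"  (len 18)
t=21: "11010110111010101"  (len 17)
t=22: "101011011101010110"  (len 18)
t=23: "01011011101010110101"  (len 20)
t=24: "1011011101010110101"  (len 19)
t=25: "01101110101011010101"  (len 20)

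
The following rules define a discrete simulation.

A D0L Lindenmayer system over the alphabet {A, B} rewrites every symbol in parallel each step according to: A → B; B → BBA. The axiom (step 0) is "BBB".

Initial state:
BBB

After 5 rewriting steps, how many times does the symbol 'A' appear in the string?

87

gen 0: BBB
gen 1: BBABBABBA
gen 2: BBABBABBBABBABBBABBAB
gen 3: BBABBABBBABBABBBABBABBABBBABBABBBABBABBABBBABBABBBA
gen 4: BBABBABBBABBABBBABBABBABBBABBABBBABBABBABBBABBABBBABBABBBA…BBABBABBBABBABBABBBABBABBBABBABBBABBABBABBBABBABBBABBABBAB  (len 123)
gen 5: BBABBABBBABBABBBABBABBABBBABBABBBABBABBABBBABBABBBABBABBBA…BBABBABBBABBABBBABBABBABBBABBABBBABBABBABBBABBABBBABBABBBA  (len 297)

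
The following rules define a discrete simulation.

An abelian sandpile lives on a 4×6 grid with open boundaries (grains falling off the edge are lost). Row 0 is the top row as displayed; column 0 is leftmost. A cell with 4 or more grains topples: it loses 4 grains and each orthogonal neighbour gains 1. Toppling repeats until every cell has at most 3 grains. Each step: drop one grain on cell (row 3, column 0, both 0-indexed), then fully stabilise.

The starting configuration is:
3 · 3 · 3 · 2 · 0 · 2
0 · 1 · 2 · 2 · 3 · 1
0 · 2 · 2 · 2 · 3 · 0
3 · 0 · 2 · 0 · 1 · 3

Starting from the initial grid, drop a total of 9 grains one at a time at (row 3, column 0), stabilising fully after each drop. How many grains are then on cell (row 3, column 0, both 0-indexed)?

0

gen 0: 3 · 3 · 3 · 2 · 0 · 2
0 · 1 · 2 · 2 · 3 · 1
0 · 2 · 2 · 2 · 3 · 0
3 · 0 · 2 · 0 · 1 · 3
gen 1: 3 · 3 · 3 · 2 · 0 · 2
0 · 1 · 2 · 2 · 3 · 1
1 · 2 · 2 · 2 · 3 · 0
0 · 1 · 2 · 0 · 1 · 3
gen 2: 3 · 3 · 3 · 2 · 0 · 2
0 · 1 · 2 · 2 · 3 · 1
1 · 2 · 2 · 2 · 3 · 0
1 · 1 · 2 · 0 · 1 · 3
gen 3: 3 · 3 · 3 · 2 · 0 · 2
0 · 1 · 2 · 2 · 3 · 1
1 · 2 · 2 · 2 · 3 · 0
2 · 1 · 2 · 0 · 1 · 3
gen 4: 3 · 3 · 3 · 2 · 0 · 2
0 · 1 · 2 · 2 · 3 · 1
1 · 2 · 2 · 2 · 3 · 0
3 · 1 · 2 · 0 · 1 · 3
gen 5: 3 · 3 · 3 · 2 · 0 · 2
0 · 1 · 2 · 2 · 3 · 1
2 · 2 · 2 · 2 · 3 · 0
0 · 2 · 2 · 0 · 1 · 3
gen 6: 3 · 3 · 3 · 2 · 0 · 2
0 · 1 · 2 · 2 · 3 · 1
2 · 2 · 2 · 2 · 3 · 0
1 · 2 · 2 · 0 · 1 · 3
gen 7: 3 · 3 · 3 · 2 · 0 · 2
0 · 1 · 2 · 2 · 3 · 1
2 · 2 · 2 · 2 · 3 · 0
2 · 2 · 2 · 0 · 1 · 3
gen 8: 3 · 3 · 3 · 2 · 0 · 2
0 · 1 · 2 · 2 · 3 · 1
2 · 2 · 2 · 2 · 3 · 0
3 · 2 · 2 · 0 · 1 · 3
gen 9: 3 · 3 · 3 · 2 · 0 · 2
0 · 1 · 2 · 2 · 3 · 1
3 · 2 · 2 · 2 · 3 · 0
0 · 3 · 2 · 0 · 1 · 3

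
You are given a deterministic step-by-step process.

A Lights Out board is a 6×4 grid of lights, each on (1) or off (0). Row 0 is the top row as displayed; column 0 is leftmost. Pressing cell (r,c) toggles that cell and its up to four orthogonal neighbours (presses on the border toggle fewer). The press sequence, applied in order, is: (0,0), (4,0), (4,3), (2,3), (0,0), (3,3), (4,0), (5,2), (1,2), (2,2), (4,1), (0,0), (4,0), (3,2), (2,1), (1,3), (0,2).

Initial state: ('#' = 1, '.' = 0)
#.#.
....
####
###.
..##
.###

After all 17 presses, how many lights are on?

0) #.#.
....
####
###.
..##
.###
1) .##.
#...
####
###.
..##
.###
2) .##.
#...
####
.##.
####
####
3) .##.
#...
####
.###
##..
###.
4) .##.
#..#
##..
.##.
##..
###.
5) #.#.
...#
##..
.##.
##..
###.
6) #.#.
...#
##.#
.#.#
##.#
###.
7) #.#.
...#
##.#
##.#
...#
.##.
8) #.#.
...#
##.#
##.#
..##
...#
9) #...
.##.
####
##.#
..##
...#
10) #...
.#..
#...
####
..##
...#
11) #...
.#..
#...
#.##
##.#
.#.#
12) .#..
##..
#...
#.##
##.#
.#.#
13) .#..
##..
#...
..##
...#
##.#
14) .#..
##..
#.#.
.#..
..##
##.#
15) .#..
#...
.#..
....
..##
##.#
16) .#.#
#.##
.#.#
....
..##
##.#
17) ..#.
#..#
.#.#
....
..##
##.#

10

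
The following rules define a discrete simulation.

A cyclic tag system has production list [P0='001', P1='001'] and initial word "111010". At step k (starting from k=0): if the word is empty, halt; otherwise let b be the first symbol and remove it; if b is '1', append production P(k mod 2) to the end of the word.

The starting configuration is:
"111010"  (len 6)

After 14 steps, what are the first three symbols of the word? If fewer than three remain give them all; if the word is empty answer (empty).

t=0: "111010"  (len 6)
t=1: "11010001"  (len 8)
t=2: "1010001001"  (len 10)
t=3: "010001001001"  (len 12)
t=4: "10001001001"  (len 11)
t=5: "0001001001001"  (len 13)
t=6: "001001001001"  (len 12)
t=7: "01001001001"  (len 11)
t=8: "1001001001"  (len 10)
t=9: "001001001001"  (len 12)
t=10: "01001001001"  (len 11)
t=11: "1001001001"  (len 10)
t=12: "001001001001"  (len 12)
t=13: "01001001001"  (len 11)
t=14: "1001001001"  (len 10)

100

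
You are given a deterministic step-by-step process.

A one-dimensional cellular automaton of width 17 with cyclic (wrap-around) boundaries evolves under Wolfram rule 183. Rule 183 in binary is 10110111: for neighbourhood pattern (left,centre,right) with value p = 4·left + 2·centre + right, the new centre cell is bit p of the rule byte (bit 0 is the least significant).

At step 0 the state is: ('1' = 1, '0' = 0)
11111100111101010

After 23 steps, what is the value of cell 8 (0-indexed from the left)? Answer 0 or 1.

1

k=0  11111100111101010
k=1  01111011011011111
k=2  10110100100101110
k=3  11001111111110101
k=4  10110111111101110
k=5  11001011111010101
k=6  10111101110111110
k=7  11011010101011101
k=8  10100111111101010
k=9  11111011111011111
k=10  11110101110101111
k=11  11101110101110111
k=12  11010101110101011
k=13  10111110101111101
k=14  01011101110111010
k=15  11101010101010111
k=16  11011111111111011
k=17  10101111111110101
k=18  01110111111101110
k=19  10101011111010101
k=20  01111101110111110
k=21  10111010101011101
k=22  01010111111101010
k=23  11111011111011111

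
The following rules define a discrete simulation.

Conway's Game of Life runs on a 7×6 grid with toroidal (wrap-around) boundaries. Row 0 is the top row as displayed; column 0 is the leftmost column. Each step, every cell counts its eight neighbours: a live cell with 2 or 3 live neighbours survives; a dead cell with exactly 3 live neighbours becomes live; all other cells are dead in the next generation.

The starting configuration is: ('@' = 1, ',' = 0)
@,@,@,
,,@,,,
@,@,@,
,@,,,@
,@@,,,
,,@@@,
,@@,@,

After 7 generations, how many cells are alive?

t=0: @,@,@,
,,@,,,
@,@,@,
,@,,,@
,@@,,,
,,@@@,
,@@,@,
t=1: ,,@,,@
,,@,,,
@,@@,@
,,,@,@
@@,,@,
,,,,@,
,,,,@,
t=2: ,,,@,,
@,@,@@
@@@@,@
,,,@,,
@,,@@,
,,,@@,
,,,@@@
t=3: @,@,,,
,,,,,,
,,,,,,
,,,,,,
,,@,,@
,,@,,,
,,@,,@
t=4: ,@,,,,
,,,,,,
,,,,,,
,,,,,,
,,,,,,
,@@@,,
,,@@,,
t=5: ,,@,,,
,,,,,,
,,,,,,
,,,,,,
,,@,,,
,@,@,,
,,,@,,
t=6: ,,,,,,
,,,,,,
,,,,,,
,,,,,,
,,@,,,
,,,@,,
,,,@,,
t=7: ,,,,,,
,,,,,,
,,,,,,
,,,,,,
,,,,,,
,,@@,,
,,,,,,

2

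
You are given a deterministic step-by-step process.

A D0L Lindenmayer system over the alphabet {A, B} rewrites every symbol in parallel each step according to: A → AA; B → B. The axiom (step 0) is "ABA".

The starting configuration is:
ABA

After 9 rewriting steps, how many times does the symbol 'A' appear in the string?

step 0: ABA
step 1: AABAA
step 2: AAAABAAAA
step 3: AAAAAAAABAAAAAAAA
step 4: AAAAAAAAAAAAAAAABAAAAAAAAAAAAAAAA
step 5: AAAAAAAAAAAAAAAAAAAAAAAAAAAAAAAABAAAAAAAAAAAAAAAAAAAAAAAAAAAAAAAA
step 6: AAAAAAAAAAAAAAAAAAAAAAAAAAAAAAAAAAAAAAAAAAAAAAAAAAAAAAAAAA…AAAAAAAAAAAAAAAAAAAAAAAAAAAAAAAAAAAAAAAAAAAAAAAAAAAAAAAAAA  (len 129)
step 7: AAAAAAAAAAAAAAAAAAAAAAAAAAAAAAAAAAAAAAAAAAAAAAAAAAAAAAAAAA…AAAAAAAAAAAAAAAAAAAAAAAAAAAAAAAAAAAAAAAAAAAAAAAAAAAAAAAAAA  (len 257)
step 8: AAAAAAAAAAAAAAAAAAAAAAAAAAAAAAAAAAAAAAAAAAAAAAAAAAAAAAAAAA…AAAAAAAAAAAAAAAAAAAAAAAAAAAAAAAAAAAAAAAAAAAAAAAAAAAAAAAAAA  (len 513)
step 9: AAAAAAAAAAAAAAAAAAAAAAAAAAAAAAAAAAAAAAAAAAAAAAAAAAAAAAAAAA…AAAAAAAAAAAAAAAAAAAAAAAAAAAAAAAAAAAAAAAAAAAAAAAAAAAAAAAAAA  (len 1025)

1024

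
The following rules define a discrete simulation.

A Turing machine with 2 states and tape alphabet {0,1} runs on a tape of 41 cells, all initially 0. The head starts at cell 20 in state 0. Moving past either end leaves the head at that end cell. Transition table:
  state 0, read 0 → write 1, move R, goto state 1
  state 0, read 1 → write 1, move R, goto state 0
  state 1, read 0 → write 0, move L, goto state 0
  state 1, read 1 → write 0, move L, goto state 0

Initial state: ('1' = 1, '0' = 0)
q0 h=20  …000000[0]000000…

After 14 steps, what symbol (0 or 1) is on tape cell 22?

k=0  q0 h=20  …000000[0]000000…
k=1  q1 h=21  …000001[0]000000…
k=2  q0 h=20  …000000[1]000000…
k=3  q0 h=21  …000001[0]000000…
k=4  q1 h=22  …000011[0]000000…
k=5  q0 h=21  …000001[1]000000…
k=6  q0 h=22  …000011[0]000000…
k=7  q1 h=23  …000111[0]000000…
k=8  q0 h=22  …000011[1]000000…
k=9  q0 h=23  …000111[0]000000…
k=10  q1 h=24  …001111[0]000000…
k=11  q0 h=23  …000111[1]000000…
k=12  q0 h=24  …001111[0]000000…
k=13  q1 h=25  …011111[0]000000…
k=14  q0 h=24  …001111[1]000000…

1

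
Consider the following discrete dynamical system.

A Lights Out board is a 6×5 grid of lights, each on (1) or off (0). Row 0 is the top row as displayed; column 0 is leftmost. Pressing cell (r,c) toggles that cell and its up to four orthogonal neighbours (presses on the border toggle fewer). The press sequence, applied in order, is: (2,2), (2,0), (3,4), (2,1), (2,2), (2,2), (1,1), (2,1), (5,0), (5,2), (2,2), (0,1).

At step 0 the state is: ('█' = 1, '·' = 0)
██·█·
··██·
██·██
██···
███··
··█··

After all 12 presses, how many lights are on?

k=0  ██·█·
··██·
██·██
██···
███··
··█··
k=1  ██·█·
···█·
█·█·█
███··
███··
··█··
k=2  ██·█·
█··█·
·██·█
·██··
███··
··█··
k=3  ██·█·
█··█·
·██··
·████
███·█
··█··
k=4  ██·█·
██·█·
█····
··███
███·█
··█··
k=5  ██·█·
████·
████·
···██
███·█
··█··
k=6  ██·█·
██·█·
█····
··███
███·█
··█··
k=7  █··█·
··██·
██···
··███
███·█
··█··
k=8  █··█·
·███·
··█··
·████
███·█
··█··
k=9  █··█·
·███·
··█··
·████
·██·█
███··
k=10  █··█·
·███·
··█··
·████
·█··█
█··█·
k=11  █··█·
·█·█·
·█·█·
·█·██
·█··█
█··█·
k=12  ·███·
···█·
·█·█·
·█·██
·█··█
█··█·

13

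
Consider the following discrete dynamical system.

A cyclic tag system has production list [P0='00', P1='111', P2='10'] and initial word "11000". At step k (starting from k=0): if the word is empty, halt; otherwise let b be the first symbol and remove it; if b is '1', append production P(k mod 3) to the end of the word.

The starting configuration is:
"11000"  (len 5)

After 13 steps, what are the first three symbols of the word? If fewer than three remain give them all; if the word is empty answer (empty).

step 0: "11000"  (len 5)
step 1: "100000"  (len 6)
step 2: "00000111"  (len 8)
step 3: "0000111"  (len 7)
step 4: "000111"  (len 6)
step 5: "00111"  (len 5)
step 6: "0111"  (len 4)
step 7: "111"  (len 3)
step 8: "11111"  (len 5)
step 9: "111110"  (len 6)
step 10: "1111000"  (len 7)
step 11: "111000111"  (len 9)
step 12: "1100011110"  (len 10)
step 13: "10001111000"  (len 11)

100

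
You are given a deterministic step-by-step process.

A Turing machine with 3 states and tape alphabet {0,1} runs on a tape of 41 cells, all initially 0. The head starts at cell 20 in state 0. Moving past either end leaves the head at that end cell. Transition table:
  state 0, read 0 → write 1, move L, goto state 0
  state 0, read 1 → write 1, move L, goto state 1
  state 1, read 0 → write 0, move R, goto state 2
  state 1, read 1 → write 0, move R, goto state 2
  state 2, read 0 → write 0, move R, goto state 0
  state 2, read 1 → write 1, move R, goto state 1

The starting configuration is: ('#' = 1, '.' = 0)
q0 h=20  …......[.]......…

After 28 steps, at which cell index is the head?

step 0: q0 h=20  …......[.]......…
step 1: q0 h=19  …......[.]#.....…
step 2: q0 h=18  …......[.]##....…
step 3: q0 h=17  …......[.]###...…
step 4: q0 h=16  …......[.]####..…
step 5: q0 h=15  …......[.]#####.…
step 6: q0 h=14  …......[.]######…
step 7: q0 h=13  …......[.]######…
step 8: q0 h=12  …......[.]######…
step 9: q0 h=11  …......[.]######…
step 10: q0 h=10  …......[.]######…
step 11: q0 h= 9  …......[.]######…
step 12: q0 h= 8  …......[.]######…
step 13: q0 h= 7  …......[.]######…
step 14: q0 h= 6  |......[.]######…
step 15: q0 h= 5  |.....[.]######…
step 16: q0 h= 4  |....[.]######…
step 17: q0 h= 3  |...[.]######…
step 18: q0 h= 2  |..[.]######…
step 19: q0 h= 1  |.[.]######…
step 20: q0 h= 0  |[.]######…
step 21: q0 h= 0  |[#]######…
step 22: q1 h= 0  |[#]######…
step 23: q2 h= 1  |.[#]######…
step 24: q1 h= 2  |.#[#]######…
step 25: q2 h= 3  |.#.[#]######…
step 26: q1 h= 4  |.#.#[#]######…
step 27: q2 h= 5  |.#.#.[#]######…
step 28: q1 h= 6  |.#.#.#[#]######…

6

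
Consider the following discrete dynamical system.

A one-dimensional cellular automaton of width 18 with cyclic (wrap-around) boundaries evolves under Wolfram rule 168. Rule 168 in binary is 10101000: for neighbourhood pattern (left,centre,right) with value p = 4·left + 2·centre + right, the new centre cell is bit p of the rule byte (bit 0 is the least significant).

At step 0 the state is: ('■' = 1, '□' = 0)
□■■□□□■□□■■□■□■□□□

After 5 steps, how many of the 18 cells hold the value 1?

t=0: □■■□□□■□□■■□■□■□□□
t=1: □■□□□□□□□■□■□■□□□□
t=2: □□□□□□□□□□■□■□□□□□
t=3: □□□□□□□□□□□■□□□□□□
t=4: □□□□□□□□□□□□□□□□□□
t=5: □□□□□□□□□□□□□□□□□□

0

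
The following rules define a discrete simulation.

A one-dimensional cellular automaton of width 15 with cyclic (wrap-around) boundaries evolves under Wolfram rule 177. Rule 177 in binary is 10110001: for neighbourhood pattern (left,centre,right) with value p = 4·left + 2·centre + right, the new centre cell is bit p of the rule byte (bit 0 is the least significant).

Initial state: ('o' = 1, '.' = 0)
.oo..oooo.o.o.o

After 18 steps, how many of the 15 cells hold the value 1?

6

gen 0: .oo..oooo.o.o.o
gen 1: o..o..oo.o.o.o.
gen 2: .o..o...o.o.o.o
gen 3: o.o..oo..o.o.o.
gen 4: .o.o...o..o.o.o
gen 5: o.o.oo..o..o.o.
gen 6: .o.o..o..o..o.o
gen 7: o.o.o..o..o..o.
gen 8: .o.o.o..o..o..o
gen 9: o.o.o.o..o..o..
gen 10: .o.o.o.o..o..o.
gen 11: ..o.o.o.o..o..o
gen 12: o..o.o.o.o..o..
gen 13: .o..o.o.o.o..o.
gen 14: ..o..o.o.o.o..o
gen 15: o..o..o.o.o.o..
gen 16: .o..o..o.o.o.o.
gen 17: ..o..o..o.o.o.o
gen 18: o..o..o..o.o.o.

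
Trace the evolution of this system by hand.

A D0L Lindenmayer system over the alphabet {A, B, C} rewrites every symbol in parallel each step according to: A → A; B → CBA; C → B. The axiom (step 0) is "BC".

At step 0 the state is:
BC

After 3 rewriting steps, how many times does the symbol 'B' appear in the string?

k=0  BC
k=1  CBAB
k=2  BCBAACBA
k=3  CBABCBAAABCBAA

5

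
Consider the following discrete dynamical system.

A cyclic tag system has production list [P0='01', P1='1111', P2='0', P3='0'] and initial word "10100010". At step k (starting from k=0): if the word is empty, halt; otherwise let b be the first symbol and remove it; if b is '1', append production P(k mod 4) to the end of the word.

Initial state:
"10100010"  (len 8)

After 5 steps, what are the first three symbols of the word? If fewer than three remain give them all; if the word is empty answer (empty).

010

0) "10100010"  (len 8)
1) "010001001"  (len 9)
2) "10001001"  (len 8)
3) "00010010"  (len 8)
4) "0010010"  (len 7)
5) "010010"  (len 6)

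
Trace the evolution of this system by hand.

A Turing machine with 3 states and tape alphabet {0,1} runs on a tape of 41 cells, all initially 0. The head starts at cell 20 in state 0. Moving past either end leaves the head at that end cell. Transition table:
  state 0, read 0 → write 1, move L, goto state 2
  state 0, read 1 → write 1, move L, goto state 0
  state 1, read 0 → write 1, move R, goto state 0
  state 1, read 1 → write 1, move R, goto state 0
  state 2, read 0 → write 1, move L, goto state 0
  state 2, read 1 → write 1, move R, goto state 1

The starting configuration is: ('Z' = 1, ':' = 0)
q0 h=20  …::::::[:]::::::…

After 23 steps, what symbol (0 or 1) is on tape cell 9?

[0] q0 h=20  …::::::[:]::::::…
[1] q2 h=19  …::::::[:]Z:::::…
[2] q0 h=18  …::::::[:]ZZ::::…
[3] q2 h=17  …::::::[:]ZZZ:::…
[4] q0 h=16  …::::::[:]ZZZZ::…
[5] q2 h=15  …::::::[:]ZZZZZ:…
[6] q0 h=14  …::::::[:]ZZZZZZ…
[7] q2 h=13  …::::::[:]ZZZZZZ…
[8] q0 h=12  …::::::[:]ZZZZZZ…
[9] q2 h=11  …::::::[:]ZZZZZZ…
[10] q0 h=10  …::::::[:]ZZZZZZ…
[11] q2 h= 9  …::::::[:]ZZZZZZ…
[12] q0 h= 8  …::::::[:]ZZZZZZ…
[13] q2 h= 7  …::::::[:]ZZZZZZ…
[14] q0 h= 6  |::::::[:]ZZZZZZ…
[15] q2 h= 5  |:::::[:]ZZZZZZ…
[16] q0 h= 4  |::::[:]ZZZZZZ…
[17] q2 h= 3  |:::[:]ZZZZZZ…
[18] q0 h= 2  |::[:]ZZZZZZ…
[19] q2 h= 1  |:[:]ZZZZZZ…
[20] q0 h= 0  |[:]ZZZZZZ…
[21] q2 h= 0  |[Z]ZZZZZZ…
[22] q1 h= 1  |Z[Z]ZZZZZZ…
[23] q0 h= 2  |ZZ[Z]ZZZZZZ…

1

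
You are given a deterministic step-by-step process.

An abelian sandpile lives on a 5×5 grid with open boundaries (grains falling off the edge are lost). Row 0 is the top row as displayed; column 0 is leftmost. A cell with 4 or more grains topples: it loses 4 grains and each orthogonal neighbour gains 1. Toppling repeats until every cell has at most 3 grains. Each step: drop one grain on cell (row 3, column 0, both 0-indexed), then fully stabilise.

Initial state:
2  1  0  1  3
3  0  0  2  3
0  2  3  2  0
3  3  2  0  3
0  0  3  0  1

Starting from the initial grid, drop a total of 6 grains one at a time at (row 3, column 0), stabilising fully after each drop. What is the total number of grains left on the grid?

41

t=0: 2  1  0  1  3
3  0  0  2  3
0  2  3  2  0
3  3  2  0  3
0  0  3  0  1
t=1: 2  1  0  1  3
3  0  0  2  3
1  3  3  2  0
1  0  3  0  3
1  1  3  0  1
t=2: 2  1  0  1  3
3  0  0  2  3
1  3  3  2  0
2  0  3  0  3
1  1  3  0  1
t=3: 2  1  0  1  3
3  0  0  2  3
1  3  3  2  0
3  0  3  0  3
1  1  3  0  1
t=4: 2  1  0  1  3
3  0  0  2  3
2  3  3  2  0
0  1  3  0  3
2  1  3  0  1
t=5: 2  1  0  1  3
3  0  0  2  3
2  3  3  2  0
1  1  3  0  3
2  1  3  0  1
t=6: 2  1  0  1  3
3  0  0  2  3
2  3  3  2  0
2  1  3  0  3
2  1  3  0  1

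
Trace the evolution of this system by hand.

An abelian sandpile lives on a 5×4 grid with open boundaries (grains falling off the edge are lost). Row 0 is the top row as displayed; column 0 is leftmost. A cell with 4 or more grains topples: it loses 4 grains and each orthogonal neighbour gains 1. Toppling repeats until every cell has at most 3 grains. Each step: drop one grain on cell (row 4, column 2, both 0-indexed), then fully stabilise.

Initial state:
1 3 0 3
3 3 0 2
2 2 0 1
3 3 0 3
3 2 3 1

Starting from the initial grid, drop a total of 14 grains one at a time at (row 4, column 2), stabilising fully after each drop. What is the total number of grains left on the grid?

t=0: 1 3 0 3
3 3 0 2
2 2 0 1
3 3 0 3
3 2 3 1
t=1: 1 3 0 3
3 3 0 2
2 2 0 1
3 3 1 3
3 3 0 2
t=2: 1 3 0 3
3 3 0 2
2 2 0 1
3 3 1 3
3 3 1 2
t=3: 1 3 0 3
3 3 0 2
2 2 0 1
3 3 1 3
3 3 2 2
t=4: 1 3 0 3
3 3 0 2
2 2 0 1
3 3 1 3
3 3 3 2
t=5: 1 3 0 3
3 3 0 2
3 3 0 1
1 1 3 3
1 2 1 3
t=6: 1 3 0 3
3 3 0 2
3 3 0 1
1 1 3 3
1 2 2 3
t=7: 1 3 0 3
3 3 0 2
3 3 0 1
1 1 3 3
1 2 3 3
t=8: 1 3 0 3
3 3 0 2
3 3 1 2
1 2 1 1
1 3 2 1
t=9: 1 3 0 3
3 3 0 2
3 3 1 2
1 2 1 1
1 3 3 1
t=10: 1 3 0 3
3 3 0 2
3 3 1 2
1 3 2 1
2 0 1 2
t=11: 1 3 0 3
3 3 0 2
3 3 1 2
1 3 2 1
2 0 2 2
t=12: 1 3 0 3
3 3 0 2
3 3 1 2
1 3 2 1
2 0 3 2
t=13: 1 3 0 3
3 3 0 2
3 3 1 2
1 3 3 1
2 1 0 3
t=14: 1 3 0 3
3 3 0 2
3 3 1 2
1 3 3 1
2 1 1 3

39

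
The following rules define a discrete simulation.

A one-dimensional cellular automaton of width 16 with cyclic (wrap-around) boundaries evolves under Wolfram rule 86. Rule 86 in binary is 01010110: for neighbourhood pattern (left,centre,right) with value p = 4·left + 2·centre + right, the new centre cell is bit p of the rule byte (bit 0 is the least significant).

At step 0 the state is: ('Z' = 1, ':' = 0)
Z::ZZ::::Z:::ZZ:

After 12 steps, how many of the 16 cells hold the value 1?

10

gen 0: Z::ZZ::::Z:::ZZ:
gen 1: ZZZ:ZZ::ZZZ:Z:Z:
gen 2: ::Z::ZZZ::Z:Z:Z:
gen 3: :ZZZZ::ZZZZ:Z:ZZ
gen 4: ::::ZZZ:::Z:Z::Z
gen 5: Z::Z::ZZ:ZZ:ZZZZ
gen 6: ZZZZZZ:Z::Z:::::
gen 7: :::::Z:ZZZZZ:::Z
gen 8: Z:::ZZ:::::ZZ:ZZ
gen 9: ZZ:Z:ZZ:::Z:Z:::
gen 10: :Z:Z::ZZ:ZZ:ZZ:Z
gen 11: :Z:ZZZ:Z::Z::Z:Z
gen 12: :Z:::Z:ZZZZZZZ:Z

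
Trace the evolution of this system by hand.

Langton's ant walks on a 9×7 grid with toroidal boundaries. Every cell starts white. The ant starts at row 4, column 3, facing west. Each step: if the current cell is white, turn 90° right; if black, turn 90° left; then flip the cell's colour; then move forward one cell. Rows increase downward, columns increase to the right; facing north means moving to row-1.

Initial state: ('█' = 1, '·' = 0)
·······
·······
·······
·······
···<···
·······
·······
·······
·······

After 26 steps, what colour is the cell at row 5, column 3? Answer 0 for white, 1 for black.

0

k=0  ·······
·······
·······
·······
···<···
·······
·······
·······
·······
k=1  ·······
·······
·······
···^···
···█···
·······
·······
·······
·······
k=2  ·······
·······
·······
···█>··
···█···
·······
·······
·······
·······
k=3  ·······
·······
·······
···██··
···█v··
·······
·······
·······
·······
k=4  ·······
·······
·······
···██··
···<█··
·······
·······
·······
·······
k=5  ·······
·······
·······
···██··
····█··
···v···
·······
·······
·······
k=6  ·······
·······
·······
···██··
····█··
··<█···
·······
·······
·······
k=7  ·······
·······
·······
···██··
··^·█··
··██···
·······
·······
·······
k=8  ·······
·······
·······
···██··
··█>█··
··██···
·······
·······
·······
k=9  ·······
·······
·······
···██··
··███··
··█v···
·······
·······
·······
k=10  ·······
·······
·······
···██··
··███··
··█·>··
·······
·······
·······
k=11  ·······
·······
·······
···██··
··███··
··█·█··
····v··
·······
·······
k=12  ·······
·······
·······
···██··
··███··
··█·█··
···<█··
·······
·······
k=13  ·······
·······
·······
···██··
··███··
··█^█··
···██··
·······
·······
k=14  ·······
·······
·······
···██··
··███··
··██>··
···██··
·······
·······
k=15  ·······
·······
·······
···██··
··██^··
··██···
···██··
·······
·······
k=16  ·······
·······
·······
···██··
··█<···
··██···
···██··
·······
·······
k=17  ·······
·······
·······
···██··
··█····
··█v···
···██··
·······
·······
k=18  ·······
·······
·······
···██··
··█····
··█·>··
···██··
·······
·······
k=19  ·······
·······
·······
···██··
··█····
··█·█··
···█v··
·······
·······
k=20  ·······
·······
·······
···██··
··█····
··█·█··
···█·>·
·······
·······
k=21  ·······
·······
·······
···██··
··█····
··█·█··
···█·█·
·····v·
·······
k=22  ·······
·······
·······
···██··
··█····
··█·█··
···█·█·
····<█·
·······
k=23  ·······
·······
·······
···██··
··█····
··█·█··
···█^█·
····██·
·······
k=24  ·······
·······
·······
···██··
··█····
··█·█··
···██>·
····██·
·······
k=25  ·······
·······
·······
···██··
··█····
··█·█^·
···██··
····██·
·······
k=26  ·······
·······
·······
···██··
··█····
··█·██>
···██··
····██·
·······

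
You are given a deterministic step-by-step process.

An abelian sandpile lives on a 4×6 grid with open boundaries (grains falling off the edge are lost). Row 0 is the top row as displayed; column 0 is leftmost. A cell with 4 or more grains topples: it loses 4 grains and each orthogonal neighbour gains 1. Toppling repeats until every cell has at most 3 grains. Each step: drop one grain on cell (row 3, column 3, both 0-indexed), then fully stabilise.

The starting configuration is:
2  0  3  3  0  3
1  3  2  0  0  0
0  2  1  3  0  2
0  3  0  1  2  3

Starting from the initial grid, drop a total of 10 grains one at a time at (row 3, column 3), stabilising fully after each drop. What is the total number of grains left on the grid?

38

step 0: 2  0  3  3  0  3
1  3  2  0  0  0
0  2  1  3  0  2
0  3  0  1  2  3
step 1: 2  0  3  3  0  3
1  3  2  0  0  0
0  2  1  3  0  2
0  3  0  2  2  3
step 2: 2  0  3  3  0  3
1  3  2  0  0  0
0  2  1  3  0  2
0  3  0  3  2  3
step 3: 2  0  3  3  0  3
1  3  2  1  0  0
0  2  2  0  1  2
0  3  1  1  3  3
step 4: 2  0  3  3  0  3
1  3  2  1  0  0
0  2  2  0  1  2
0  3  1  2  3  3
step 5: 2  0  3  3  0  3
1  3  2  1  0  0
0  2  2  0  1  2
0  3  1  3  3  3
step 6: 2  0  3  3  0  3
1  3  2  1  0  0
0  2  2  1  2  3
0  3  2  1  1  0
step 7: 2  0  3  3  0  3
1  3  2  1  0  0
0  2  2  1  2  3
0  3  2  2  1  0
step 8: 2  0  3  3  0  3
1  3  2  1  0  0
0  2  2  1  2  3
0  3  2  3  1  0
step 9: 2  0  3  3  0  3
1  3  2  1  0  0
0  2  2  2  2  3
0  3  3  0  2  0
step 10: 2  0  3  3  0  3
1  3  2  1  0  0
0  2  2  2  2  3
0  3  3  1  2  0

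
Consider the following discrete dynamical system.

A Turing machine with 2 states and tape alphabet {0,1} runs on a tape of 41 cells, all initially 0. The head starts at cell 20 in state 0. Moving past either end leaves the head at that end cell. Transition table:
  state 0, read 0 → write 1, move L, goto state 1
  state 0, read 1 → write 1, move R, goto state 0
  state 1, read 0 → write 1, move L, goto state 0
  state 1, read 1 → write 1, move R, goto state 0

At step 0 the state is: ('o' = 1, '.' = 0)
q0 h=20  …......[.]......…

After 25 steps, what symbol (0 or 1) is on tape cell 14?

1

[0] q0 h=20  …......[.]......…
[1] q1 h=19  …......[.]o.....…
[2] q0 h=18  …......[.]oo....…
[3] q1 h=17  …......[.]ooo...…
[4] q0 h=16  …......[.]oooo..…
[5] q1 h=15  …......[.]ooooo.…
[6] q0 h=14  …......[.]oooooo…
[7] q1 h=13  …......[.]oooooo…
[8] q0 h=12  …......[.]oooooo…
[9] q1 h=11  …......[.]oooooo…
[10] q0 h=10  …......[.]oooooo…
[11] q1 h= 9  …......[.]oooooo…
[12] q0 h= 8  …......[.]oooooo…
[13] q1 h= 7  …......[.]oooooo…
[14] q0 h= 6  |......[.]oooooo…
[15] q1 h= 5  |.....[.]oooooo…
[16] q0 h= 4  |....[.]oooooo…
[17] q1 h= 3  |...[.]oooooo…
[18] q0 h= 2  |..[.]oooooo…
[19] q1 h= 1  |.[.]oooooo…
[20] q0 h= 0  |[.]oooooo…
[21] q1 h= 0  |[o]oooooo…
[22] q0 h= 1  |o[o]oooooo…
[23] q0 h= 2  |oo[o]oooooo…
[24] q0 h= 3  |ooo[o]oooooo…
[25] q0 h= 4  |oooo[o]oooooo…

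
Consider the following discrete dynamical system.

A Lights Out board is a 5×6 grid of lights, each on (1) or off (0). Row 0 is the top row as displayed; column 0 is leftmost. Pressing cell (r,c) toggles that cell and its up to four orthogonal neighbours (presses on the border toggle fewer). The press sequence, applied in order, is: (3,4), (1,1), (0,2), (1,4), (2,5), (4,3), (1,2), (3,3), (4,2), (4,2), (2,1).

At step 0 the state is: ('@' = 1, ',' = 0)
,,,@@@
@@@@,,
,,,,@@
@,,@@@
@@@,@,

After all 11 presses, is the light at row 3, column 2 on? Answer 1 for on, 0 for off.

gen 0: ,,,@@@
@@@@,,
,,,,@@
@,,@@@
@@@,@,
gen 1: ,,,@@@
@@@@,,
,,,,,@
@,,,,,
@@@,,,
gen 2: ,@,@@@
,,,@,,
,@,,,@
@,,,,,
@@@,,,
gen 3: ,,@,@@
,,@@,,
,@,,,@
@,,,,,
@@@,,,
gen 4: ,,@,,@
,,@,@@
,@,,@@
@,,,,,
@@@,,,
gen 5: ,,@,,@
,,@,@,
,@,,,,
@,,,,@
@@@,,,
gen 6: ,,@,,@
,,@,@,
,@,,,,
@,,@,@
@@,@@,
gen 7: ,,,,,@
,@,@@,
,@@,,,
@,,@,@
@@,@@,
gen 8: ,,,,,@
,@,@@,
,@@@,,
@,@,@@
@@,,@,
gen 9: ,,,,,@
,@,@@,
,@@@,,
@,,,@@
@,@@@,
gen 10: ,,,,,@
,@,@@,
,@@@,,
@,@,@@
@@,,@,
gen 11: ,,,,,@
,,,@@,
@,,@,,
@@@,@@
@@,,@,

1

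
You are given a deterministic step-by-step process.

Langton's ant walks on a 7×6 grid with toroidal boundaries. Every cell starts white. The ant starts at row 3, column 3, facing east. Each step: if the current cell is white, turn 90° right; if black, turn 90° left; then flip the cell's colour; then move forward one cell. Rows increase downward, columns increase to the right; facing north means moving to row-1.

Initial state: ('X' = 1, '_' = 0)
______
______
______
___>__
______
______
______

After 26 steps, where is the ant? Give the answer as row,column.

step 0: ______
______
______
___>__
______
______
______
step 1: ______
______
______
___X__
___v__
______
______
step 2: ______
______
______
___X__
__<X__
______
______
step 3: ______
______
______
__^X__
__XX__
______
______
step 4: ______
______
______
__X>__
__XX__
______
______
step 5: ______
______
___^__
__X___
__XX__
______
______
step 6: ______
______
___X>_
__X___
__XX__
______
______
step 7: ______
______
___XX_
__X_v_
__XX__
______
______
step 8: ______
______
___XX_
__X<X_
__XX__
______
______
step 9: ______
______
___^X_
__XXX_
__XX__
______
______
step 10: ______
______
__<_X_
__XXX_
__XX__
______
______
step 11: ______
__^___
__X_X_
__XXX_
__XX__
______
______
step 12: ______
__X>__
__X_X_
__XXX_
__XX__
______
______
step 13: ______
__XX__
__XvX_
__XXX_
__XX__
______
______
step 14: ______
__XX__
__<XX_
__XXX_
__XX__
______
______
step 15: ______
__XX__
___XX_
__vXX_
__XX__
______
______
step 16: ______
__XX__
___XX_
___>X_
__XX__
______
______
step 17: ______
__XX__
___^X_
____X_
__XX__
______
______
step 18: ______
__XX__
__<_X_
____X_
__XX__
______
______
step 19: ______
__^X__
__X_X_
____X_
__XX__
______
______
step 20: ______
_<_X__
__X_X_
____X_
__XX__
______
______
step 21: _^____
_X_X__
__X_X_
____X_
__XX__
______
______
step 22: _X>___
_X_X__
__X_X_
____X_
__XX__
______
______
step 23: _XX___
_XvX__
__X_X_
____X_
__XX__
______
______
step 24: _XX___
_<XX__
__X_X_
____X_
__XX__
______
______
step 25: _XX___
__XX__
_vX_X_
____X_
__XX__
______
______
step 26: _XX___
__XX__
<XX_X_
____X_
__XX__
______
______

2,0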